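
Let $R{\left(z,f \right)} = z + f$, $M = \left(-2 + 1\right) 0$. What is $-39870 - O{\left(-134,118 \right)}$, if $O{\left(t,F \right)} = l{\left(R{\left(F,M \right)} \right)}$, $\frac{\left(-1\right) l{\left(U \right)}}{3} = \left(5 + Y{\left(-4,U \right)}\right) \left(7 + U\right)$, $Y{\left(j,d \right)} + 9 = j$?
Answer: $-42870$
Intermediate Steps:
$Y{\left(j,d \right)} = -9 + j$
$M = 0$ ($M = \left(-1\right) 0 = 0$)
$R{\left(z,f \right)} = f + z$
$l{\left(U \right)} = 168 + 24 U$ ($l{\left(U \right)} = - 3 \left(5 - 13\right) \left(7 + U\right) = - 3 \left(- 8 \left(7 + U\right)\right) = - 3 \left(-56 - 8 U\right) = 168 + 24 U$)
$O{\left(t,F \right)} = 168 + 24 F$ ($O{\left(t,F \right)} = 168 + 24 \left(0 + F\right) = 168 + 24 F$)
$-39870 - O{\left(-134,118 \right)} = -39870 - \left(168 + 24 \cdot 118\right) = -39870 - \left(168 + 2832\right) = -39870 - 3000 = -42870$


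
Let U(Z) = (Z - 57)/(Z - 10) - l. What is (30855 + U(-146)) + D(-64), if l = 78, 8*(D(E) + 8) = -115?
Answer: 9595849/312 ≈ 30756.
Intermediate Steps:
D(E) = -179/8 (D(E) = -8 + (⅛)*(-115) = -8 - 115/8 = -179/8)
U(Z) = -78 + (-57 + Z)/(-10 + Z) (U(Z) = (Z - 57)/(Z - 10) - 1*78 = (-57 + Z)/(-10 + Z) - 78 = -78 + (-57 + Z)/(-10 + Z))
(30855 + U(-146)) + D(-64) = (30855 + (723 - 77*(-146))/(-10 - 146)) - 179/8 = (30855 + (723 + 11242)/(-156)) - 179/8 = (30855 - 1/156*11965) - 179/8 = (30855 - 11965/156) - 179/8 = 4801415/156 - 179/8 = 9595849/312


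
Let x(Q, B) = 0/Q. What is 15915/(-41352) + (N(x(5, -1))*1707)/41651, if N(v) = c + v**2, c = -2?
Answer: -268017131/574117384 ≈ -0.46683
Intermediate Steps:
x(Q, B) = 0
N(v) = -2 + v**2
15915/(-41352) + (N(x(5, -1))*1707)/41651 = 15915/(-41352) + ((-2 + 0**2)*1707)/41651 = 15915*(-1/41352) + ((-2 + 0)*1707)*(1/41651) = -5305/13784 - 2*1707*(1/41651) = -5305/13784 - 3414*1/41651 = -5305/13784 - 3414/41651 = -268017131/574117384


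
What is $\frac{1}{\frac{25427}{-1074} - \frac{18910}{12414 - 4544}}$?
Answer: $- \frac{845238}{22041983} \approx -0.038347$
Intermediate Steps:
$\frac{1}{\frac{25427}{-1074} - \frac{18910}{12414 - 4544}} = \frac{1}{25427 \left(- \frac{1}{1074}\right) - \frac{18910}{12414 - 4544}} = \frac{1}{- \frac{25427}{1074} - \frac{18910}{7870}} = \frac{1}{- \frac{25427}{1074} - \frac{1891}{787}} = \frac{1}{- \frac{22041983}{845238}} = - \frac{845238}{22041983}$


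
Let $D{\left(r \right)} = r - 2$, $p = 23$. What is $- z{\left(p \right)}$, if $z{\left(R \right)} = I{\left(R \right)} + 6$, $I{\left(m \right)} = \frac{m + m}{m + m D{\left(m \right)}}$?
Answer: $- \frac{67}{11} \approx -6.0909$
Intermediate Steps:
$D{\left(r \right)} = -2 + r$
$I{\left(m \right)} = \frac{2 m}{m + m \left(-2 + m\right)}$ ($I{\left(m \right)} = \frac{m + m}{m + m \left(-2 + m\right)} = \frac{2 m}{m + m \left(-2 + m\right)}$)
$z{\left(R \right)} = 6 + \frac{2}{-1 + R}$ ($z{\left(R \right)} = \frac{2}{-1 + R} + 6 = 6 + \frac{2}{-1 + R}$)
$- z{\left(p \right)} = - \frac{2 \left(-2 + 3 \cdot 23\right)}{-1 + 23} = - \frac{2 \left(-2 + 69\right)}{22} = - \frac{2 \cdot 67}{22} = \left(-1\right) \frac{67}{11} = - \frac{67}{11}$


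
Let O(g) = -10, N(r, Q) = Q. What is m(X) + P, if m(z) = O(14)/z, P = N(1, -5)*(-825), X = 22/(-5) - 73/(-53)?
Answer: 3306775/801 ≈ 4128.3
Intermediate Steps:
X = -801/265 (X = 22*(-1/5) - 73*(-1/53) = -22/5 + 73/53 = -801/265 ≈ -3.0226)
P = 4125 (P = -5*(-825) = 4125)
m(z) = -10/z
m(X) + P = -10/(-801/265) + 4125 = -10*(-265/801) + 4125 = 2650/801 + 4125 = 3306775/801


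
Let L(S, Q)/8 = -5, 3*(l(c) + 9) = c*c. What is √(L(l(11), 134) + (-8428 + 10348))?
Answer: 2*√470 ≈ 43.359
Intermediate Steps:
l(c) = -9 + c²/3 (l(c) = -9 + (c*c)/3 = -9 + c²/3)
L(S, Q) = -40 (L(S, Q) = 8*(-5) = -40)
√(L(l(11), 134) + (-8428 + 10348)) = √(-40 + (-8428 + 10348)) = √(-40 + 1920) = √1880 = 2*√470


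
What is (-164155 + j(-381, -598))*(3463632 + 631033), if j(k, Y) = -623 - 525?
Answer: -676860408495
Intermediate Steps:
j(k, Y) = -1148
(-164155 + j(-381, -598))*(3463632 + 631033) = (-164155 - 1148)*(3463632 + 631033) = -165303*4094665 = -676860408495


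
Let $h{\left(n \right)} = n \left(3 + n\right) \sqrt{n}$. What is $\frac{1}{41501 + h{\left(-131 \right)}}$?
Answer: $\frac{41501}{38555055945} - \frac{16768 i \sqrt{131}}{38555055945} \approx 1.0764 \cdot 10^{-6} - 4.9778 \cdot 10^{-6} i$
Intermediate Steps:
$h{\left(n \right)} = n^{\frac{3}{2}} \left(3 + n\right)$
$\frac{1}{41501 + h{\left(-131 \right)}} = \frac{1}{41501 + \left(-131\right)^{\frac{3}{2}} \left(3 - 131\right)} = \frac{1}{41501 + - 131 i \sqrt{131} \left(-128\right)} = \frac{1}{41501 + 16768 i \sqrt{131}}$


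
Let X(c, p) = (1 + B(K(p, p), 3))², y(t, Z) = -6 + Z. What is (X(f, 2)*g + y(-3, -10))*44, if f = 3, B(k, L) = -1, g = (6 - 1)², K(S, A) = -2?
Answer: -704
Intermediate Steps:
g = 25 (g = 5² = 25)
X(c, p) = 0 (X(c, p) = (1 - 1)² = 0² = 0)
(X(f, 2)*g + y(-3, -10))*44 = (0*25 + (-6 - 10))*44 = (0 - 16)*44 = -16*44 = -704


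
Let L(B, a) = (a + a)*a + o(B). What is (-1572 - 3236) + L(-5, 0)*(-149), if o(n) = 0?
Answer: -4808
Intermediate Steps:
L(B, a) = 2*a² (L(B, a) = (a + a)*a + 0 = (2*a)*a + 0 = 2*a² + 0 = 2*a²)
(-1572 - 3236) + L(-5, 0)*(-149) = (-1572 - 3236) + (2*0²)*(-149) = -4808 + (2*0)*(-149) = -4808 + 0*(-149) = -4808 + 0 = -4808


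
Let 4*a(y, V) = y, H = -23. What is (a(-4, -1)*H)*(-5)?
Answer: -115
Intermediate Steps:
a(y, V) = y/4
(a(-4, -1)*H)*(-5) = (((¼)*(-4))*(-23))*(-5) = -1*(-23)*(-5) = 23*(-5) = -115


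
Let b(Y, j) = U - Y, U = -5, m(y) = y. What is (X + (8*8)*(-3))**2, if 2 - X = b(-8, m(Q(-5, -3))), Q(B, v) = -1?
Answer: 37249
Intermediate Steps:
b(Y, j) = -5 - Y
X = -1 (X = 2 - (-5 - 1*(-8)) = 2 - (-5 + 8) = 2 - 1*3 = 2 - 3 = -1)
(X + (8*8)*(-3))**2 = (-1 + (8*8)*(-3))**2 = (-1 + 64*(-3))**2 = (-1 - 192)**2 = (-193)**2 = 37249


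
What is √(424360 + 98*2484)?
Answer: 4*√41737 ≈ 817.19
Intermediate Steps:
√(424360 + 98*2484) = √(424360 + 243432) = √667792 = 4*√41737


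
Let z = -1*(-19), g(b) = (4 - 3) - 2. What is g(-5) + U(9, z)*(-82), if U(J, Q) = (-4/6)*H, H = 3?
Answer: 163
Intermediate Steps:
g(b) = -1 (g(b) = 1 - 2 = -1)
z = 19
U(J, Q) = -2 (U(J, Q) = -4/6*3 = -4*⅙*3 = -⅔*3 = -2)
g(-5) + U(9, z)*(-82) = -1 - 2*(-82) = -1 + 164 = 163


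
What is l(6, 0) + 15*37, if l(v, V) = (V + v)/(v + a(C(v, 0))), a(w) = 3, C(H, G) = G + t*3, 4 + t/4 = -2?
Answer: 1667/3 ≈ 555.67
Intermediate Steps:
t = -24 (t = -16 + 4*(-2) = -16 - 8 = -24)
C(H, G) = -72 + G (C(H, G) = G - 24*3 = G - 72 = -72 + G)
l(v, V) = (V + v)/(3 + v) (l(v, V) = (V + v)/(v + 3) = (V + v)/(3 + v))
l(6, 0) + 15*37 = (0 + 6)/(3 + 6) + 15*37 = 6/9 + 555 = (⅑)*6 + 555 = ⅔ + 555 = 1667/3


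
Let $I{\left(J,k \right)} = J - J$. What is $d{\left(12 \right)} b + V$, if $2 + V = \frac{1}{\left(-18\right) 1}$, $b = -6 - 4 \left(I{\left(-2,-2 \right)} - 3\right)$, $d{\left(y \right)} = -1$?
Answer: $- \frac{145}{18} \approx -8.0556$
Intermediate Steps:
$I{\left(J,k \right)} = 0$
$b = 6$ ($b = -6 - 4 \left(0 - 3\right) = -6 - -12 = -6 + 12 = 6$)
$V = - \frac{37}{18}$ ($V = -2 + \frac{1}{\left(-18\right) 1} = -2 + \frac{1}{-18} = -2 - \frac{1}{18} = - \frac{37}{18} \approx -2.0556$)
$d{\left(12 \right)} b + V = \left(-1\right) 6 - \frac{37}{18} = -6 - \frac{37}{18} = - \frac{145}{18}$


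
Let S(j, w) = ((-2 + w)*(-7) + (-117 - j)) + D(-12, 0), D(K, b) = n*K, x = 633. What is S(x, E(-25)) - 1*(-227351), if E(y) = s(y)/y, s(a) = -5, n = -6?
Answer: 1133428/5 ≈ 2.2669e+5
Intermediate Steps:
D(K, b) = -6*K
E(y) = -5/y
S(j, w) = -31 - j - 7*w (S(j, w) = ((-2 + w)*(-7) + (-117 - j)) - 6*(-12) = ((14 - 7*w) + (-117 - j)) + 72 = (-103 - j - 7*w) + 72 = -31 - j - 7*w)
S(x, E(-25)) - 1*(-227351) = (-31 - 1*633 - (-35)/(-25)) - 1*(-227351) = (-31 - 633 - (-35)*(-1)/25) + 227351 = (-31 - 633 - 7*⅕) + 227351 = (-31 - 633 - 7/5) + 227351 = -3327/5 + 227351 = 1133428/5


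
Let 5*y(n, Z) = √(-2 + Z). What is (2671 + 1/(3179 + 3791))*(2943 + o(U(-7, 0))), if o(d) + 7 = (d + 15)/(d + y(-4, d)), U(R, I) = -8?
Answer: 628393863734/80155 - 18616871*I*√10/320620 ≈ 7.8397e+6 - 183.62*I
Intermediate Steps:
y(n, Z) = √(-2 + Z)/5
o(d) = -7 + (15 + d)/(d + √(-2 + d)/5) (o(d) = -7 + (d + 15)/(d + √(-2 + d)/5) = -7 + (15 + d)/(d + √(-2 + d)/5))
(2671 + 1/(3179 + 3791))*(2943 + o(U(-7, 0))) = (2671 + 1/(3179 + 3791))*(2943 + (75 - 30*(-8) - 7*√(-2 - 8))/(√(-2 - 8) + 5*(-8))) = (2671 + 1/6970)*(2943 + (75 + 240 - 7*I*√10)/(√(-10) - 40)) = (2671 + 1/6970)*(2943 + (75 + 240 - 7*I*√10)/(I*√10 - 40)) = 18616871*(2943 + (75 + 240 - 7*I*√10)/(-40 + I*√10))/6970 = 18616871*(2943 + (315 - 7*I*√10)/(-40 + I*√10))/6970 = 54789451353/6970 + 18616871*(315 - 7*I*√10)/(6970*(-40 + I*√10))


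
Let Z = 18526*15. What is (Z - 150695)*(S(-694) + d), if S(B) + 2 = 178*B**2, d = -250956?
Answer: 10872660398750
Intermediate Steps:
Z = 277890
S(B) = -2 + 178*B**2
(Z - 150695)*(S(-694) + d) = (277890 - 150695)*((-2 + 178*(-694)**2) - 250956) = 127195*((-2 + 178*481636) - 250956) = 127195*((-2 + 85731208) - 250956) = 127195*(85731206 - 250956) = 127195*85480250 = 10872660398750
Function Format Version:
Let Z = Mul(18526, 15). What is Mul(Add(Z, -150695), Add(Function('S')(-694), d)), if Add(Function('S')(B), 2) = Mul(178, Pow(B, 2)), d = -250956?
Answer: 10872660398750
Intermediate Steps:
Z = 277890
Function('S')(B) = Add(-2, Mul(178, Pow(B, 2)))
Mul(Add(Z, -150695), Add(Function('S')(-694), d)) = Mul(Add(277890, -150695), Add(Add(-2, Mul(178, Pow(-694, 2))), -250956)) = Mul(127195, Add(Add(-2, Mul(178, 481636)), -250956)) = Mul(127195, Add(Add(-2, 85731208), -250956)) = Mul(127195, Add(85731206, -250956)) = Mul(127195, 85480250) = 10872660398750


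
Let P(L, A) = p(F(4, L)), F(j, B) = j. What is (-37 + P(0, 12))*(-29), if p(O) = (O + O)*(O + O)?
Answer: -783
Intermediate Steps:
p(O) = 4*O² (p(O) = (2*O)*(2*O) = 4*O²)
P(L, A) = 64 (P(L, A) = 4*4² = 4*16 = 64)
(-37 + P(0, 12))*(-29) = (-37 + 64)*(-29) = 27*(-29) = -783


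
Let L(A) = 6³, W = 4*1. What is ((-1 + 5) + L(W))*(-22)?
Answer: -4840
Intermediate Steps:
W = 4
L(A) = 216
((-1 + 5) + L(W))*(-22) = ((-1 + 5) + 216)*(-22) = (4 + 216)*(-22) = 220*(-22) = -4840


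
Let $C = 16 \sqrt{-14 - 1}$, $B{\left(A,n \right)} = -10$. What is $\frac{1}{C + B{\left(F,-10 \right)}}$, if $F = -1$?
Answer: $- \frac{1}{394} - \frac{4 i \sqrt{15}}{985} \approx -0.0025381 - 0.015728 i$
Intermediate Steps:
$C = 16 i \sqrt{15}$ ($C = 16 \sqrt{-15} = 16 i \sqrt{15} \approx 61.968 i$)
$\frac{1}{C + B{\left(F,-10 \right)}} = \frac{1}{16 i \sqrt{15} - 10} = \frac{1}{-10 + 16 i \sqrt{15}}$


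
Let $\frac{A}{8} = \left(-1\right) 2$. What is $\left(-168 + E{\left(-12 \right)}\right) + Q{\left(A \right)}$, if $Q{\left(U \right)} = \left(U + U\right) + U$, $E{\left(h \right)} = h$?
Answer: $-228$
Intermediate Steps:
$A = -16$ ($A = 8 \left(\left(-1\right) 2\right) = 8 \left(-2\right) = -16$)
$Q{\left(U \right)} = 3 U$ ($Q{\left(U \right)} = 2 U + U = 3 U$)
$\left(-168 + E{\left(-12 \right)}\right) + Q{\left(A \right)} = \left(-168 - 12\right) + 3 \left(-16\right) = -180 - 48 = -228$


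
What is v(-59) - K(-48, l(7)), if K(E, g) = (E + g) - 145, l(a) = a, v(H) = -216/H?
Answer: 11190/59 ≈ 189.66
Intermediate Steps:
K(E, g) = -145 + E + g
v(-59) - K(-48, l(7)) = -216/(-59) - (-145 - 48 + 7) = -216*(-1/59) - 1*(-186) = 216/59 + 186 = 11190/59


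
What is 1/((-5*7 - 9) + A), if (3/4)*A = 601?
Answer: 3/2272 ≈ 0.0013204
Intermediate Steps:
A = 2404/3 (A = (4/3)*601 = 2404/3 ≈ 801.33)
1/((-5*7 - 9) + A) = 1/((-5*7 - 9) + 2404/3) = 1/((-35 - 9) + 2404/3) = 1/(-44 + 2404/3) = 1/(2272/3) = 3/2272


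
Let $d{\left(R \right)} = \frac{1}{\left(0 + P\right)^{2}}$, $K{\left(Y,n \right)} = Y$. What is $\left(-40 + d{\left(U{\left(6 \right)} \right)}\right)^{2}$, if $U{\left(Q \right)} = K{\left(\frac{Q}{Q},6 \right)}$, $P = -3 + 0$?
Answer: $\frac{128881}{81} \approx 1591.1$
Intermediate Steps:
$P = -3$
$U{\left(Q \right)} = 1$ ($U{\left(Q \right)} = \frac{Q}{Q} = 1$)
$d{\left(R \right)} = \frac{1}{9}$ ($d{\left(R \right)} = \frac{1}{\left(0 - 3\right)^{2}} = \frac{1}{\left(-3\right)^{2}} = \frac{1}{9}$)
$\left(-40 + d{\left(U{\left(6 \right)} \right)}\right)^{2} = \left(-40 + \frac{1}{9}\right)^{2} = \left(- \frac{359}{9}\right)^{2} = \frac{128881}{81}$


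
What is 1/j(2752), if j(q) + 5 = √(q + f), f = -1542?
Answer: 1/237 + 11*√10/1185 ≈ 0.033574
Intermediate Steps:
j(q) = -5 + √(-1542 + q) (j(q) = -5 + √(q - 1542) = -5 + √(-1542 + q))
1/j(2752) = 1/(-5 + √(-1542 + 2752)) = 1/(-5 + √1210) = 1/(-5 + 11*√10)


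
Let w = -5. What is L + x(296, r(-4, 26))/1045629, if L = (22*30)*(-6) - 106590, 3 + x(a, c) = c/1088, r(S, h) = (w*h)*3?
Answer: -6987032395403/63202464 ≈ -1.1055e+5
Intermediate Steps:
r(S, h) = -15*h (r(S, h) = -5*h*3 = -15*h)
x(a, c) = -3 + c/1088
L = -110550 (L = 660*(-6) - 106590 = -3960 - 106590 = -110550)
L + x(296, r(-4, 26))/1045629 = -110550 + (-3 + (-15*26)/1088)/1045629 = -110550 + (-3 + (1/1088)*(-390))*(1/1045629) = -110550 + (-3 - 195/544)*(1/1045629) = -110550 - 1827/544*1/1045629 = -110550 - 203/63202464 = -6987032395403/63202464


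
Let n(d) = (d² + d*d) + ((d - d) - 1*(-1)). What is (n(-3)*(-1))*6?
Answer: -114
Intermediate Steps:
n(d) = 1 + 2*d² (n(d) = (d² + d²) + (0 + 1) = 2*d² + 1 = 1 + 2*d²)
(n(-3)*(-1))*6 = ((1 + 2*(-3)²)*(-1))*6 = ((1 + 2*9)*(-1))*6 = ((1 + 18)*(-1))*6 = (19*(-1))*6 = -19*6 = -114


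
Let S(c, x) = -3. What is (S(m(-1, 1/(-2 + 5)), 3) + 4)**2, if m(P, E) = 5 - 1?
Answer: 1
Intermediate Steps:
m(P, E) = 4
(S(m(-1, 1/(-2 + 5)), 3) + 4)**2 = (-3 + 4)**2 = 1**2 = 1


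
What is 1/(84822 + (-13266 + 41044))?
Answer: 1/112600 ≈ 8.8810e-6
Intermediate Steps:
1/(84822 + (-13266 + 41044)) = 1/(84822 + 27778) = 1/112600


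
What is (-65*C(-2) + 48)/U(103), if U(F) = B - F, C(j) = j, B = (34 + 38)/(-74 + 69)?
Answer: -890/587 ≈ -1.5162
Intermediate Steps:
B = -72/5 (B = 72/(-5) = 72*(-⅕) = -72/5 ≈ -14.400)
U(F) = -72/5 - F
(-65*C(-2) + 48)/U(103) = (-65*(-2) + 48)/(-72/5 - 1*103) = (130 + 48)/(-72/5 - 103) = 178/(-587/5) = 178*(-5/587) = -890/587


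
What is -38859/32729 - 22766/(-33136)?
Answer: -271261705/542254072 ≈ -0.50025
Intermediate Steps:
-38859/32729 - 22766/(-33136) = -38859*1/32729 - 22766*(-1/33136) = -38859/32729 + 11383/16568 = -271261705/542254072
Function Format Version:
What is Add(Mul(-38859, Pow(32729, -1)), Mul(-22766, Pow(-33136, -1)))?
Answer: Rational(-271261705, 542254072) ≈ -0.50025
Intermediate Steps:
Add(Mul(-38859, Pow(32729, -1)), Mul(-22766, Pow(-33136, -1))) = Add(Mul(-38859, Rational(1, 32729)), Mul(-22766, Rational(-1, 33136))) = Add(Rational(-38859, 32729), Rational(11383, 16568)) = Rational(-271261705, 542254072)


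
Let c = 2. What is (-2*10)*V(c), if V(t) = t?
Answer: -40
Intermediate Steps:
(-2*10)*V(c) = -2*10*2 = -20*2 = -40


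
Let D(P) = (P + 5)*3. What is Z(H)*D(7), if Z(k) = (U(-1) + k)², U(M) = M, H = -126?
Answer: 580644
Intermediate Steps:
Z(k) = (-1 + k)²
D(P) = 15 + 3*P (D(P) = (5 + P)*3 = 15 + 3*P)
Z(H)*D(7) = (-1 - 126)²*(15 + 3*7) = (-127)²*(15 + 21) = 16129*36 = 580644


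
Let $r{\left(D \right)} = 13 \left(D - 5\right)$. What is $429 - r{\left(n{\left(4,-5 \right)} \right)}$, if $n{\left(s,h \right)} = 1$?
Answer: $481$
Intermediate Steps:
$r{\left(D \right)} = -65 + 13 D$ ($r{\left(D \right)} = 13 \left(-5 + D\right) = -65 + 13 D$)
$429 - r{\left(n{\left(4,-5 \right)} \right)} = 429 - \left(-65 + 13 \cdot 1\right) = 429 - \left(-65 + 13\right) = 429 - -52 = 429 + 52 = 481$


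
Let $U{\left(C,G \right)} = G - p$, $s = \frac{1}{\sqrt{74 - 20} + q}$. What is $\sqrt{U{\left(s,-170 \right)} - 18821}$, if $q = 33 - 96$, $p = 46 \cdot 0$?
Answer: $i \sqrt{18991} \approx 137.81 i$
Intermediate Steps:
$p = 0$
$q = -63$ ($q = 33 - 96 = -63$)
$s = \frac{1}{-63 + 3 \sqrt{6}}$ ($s = \frac{1}{\sqrt{74 - 20} - 63} = \frac{1}{\sqrt{54} - 63} = \frac{1}{3 \sqrt{6} - 63} = \frac{1}{-63 + 3 \sqrt{6}} \approx -0.017969$)
$U{\left(C,G \right)} = G$ ($U{\left(C,G \right)} = G - 0 = G + 0 = G$)
$\sqrt{U{\left(s,-170 \right)} - 18821} = \sqrt{-170 - 18821} = \sqrt{-18991} = i \sqrt{18991}$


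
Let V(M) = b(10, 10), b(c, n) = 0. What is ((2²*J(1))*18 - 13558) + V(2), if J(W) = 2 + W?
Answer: -13342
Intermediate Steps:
V(M) = 0
((2²*J(1))*18 - 13558) + V(2) = ((2²*(2 + 1))*18 - 13558) + 0 = ((4*3)*18 - 13558) + 0 = (12*18 - 13558) + 0 = (216 - 13558) + 0 = -13342 + 0 = -13342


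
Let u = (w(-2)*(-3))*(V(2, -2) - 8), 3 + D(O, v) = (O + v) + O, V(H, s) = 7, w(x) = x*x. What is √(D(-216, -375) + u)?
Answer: I*√798 ≈ 28.249*I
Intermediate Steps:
w(x) = x²
D(O, v) = -3 + v + 2*O (D(O, v) = -3 + ((O + v) + O) = -3 + (v + 2*O) = -3 + v + 2*O)
u = 12 (u = ((-2)²*(-3))*(7 - 8) = (4*(-3))*(-1) = -12*(-1) = 12)
√(D(-216, -375) + u) = √((-3 - 375 + 2*(-216)) + 12) = √((-3 - 375 - 432) + 12) = √(-810 + 12) = √(-798) = I*√798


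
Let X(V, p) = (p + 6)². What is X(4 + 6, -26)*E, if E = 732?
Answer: 292800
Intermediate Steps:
X(V, p) = (6 + p)²
X(4 + 6, -26)*E = (6 - 26)²*732 = (-20)²*732 = 400*732 = 292800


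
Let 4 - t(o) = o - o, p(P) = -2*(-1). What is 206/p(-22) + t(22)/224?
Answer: 5769/56 ≈ 103.02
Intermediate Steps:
p(P) = 2
t(o) = 4 (t(o) = 4 - (o - o) = 4 - 1*0 = 4 + 0 = 4)
206/p(-22) + t(22)/224 = 206/2 + 4/224 = 206*(½) + 4*(1/224) = 103 + 1/56 = 5769/56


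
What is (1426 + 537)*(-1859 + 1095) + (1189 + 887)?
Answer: -1497656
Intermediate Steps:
(1426 + 537)*(-1859 + 1095) + (1189 + 887) = 1963*(-764) + 2076 = -1499732 + 2076 = -1497656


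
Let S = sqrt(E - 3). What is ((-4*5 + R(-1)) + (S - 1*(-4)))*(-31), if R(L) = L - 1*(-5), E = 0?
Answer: 372 - 31*I*sqrt(3) ≈ 372.0 - 53.694*I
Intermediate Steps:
R(L) = 5 + L (R(L) = L + 5 = 5 + L)
S = I*sqrt(3) (S = sqrt(0 - 3) = sqrt(-3) = I*sqrt(3) ≈ 1.732*I)
((-4*5 + R(-1)) + (S - 1*(-4)))*(-31) = ((-4*5 + (5 - 1)) + (I*sqrt(3) - 1*(-4)))*(-31) = ((-20 + 4) + (I*sqrt(3) + 4))*(-31) = (-16 + (4 + I*sqrt(3)))*(-31) = (-12 + I*sqrt(3))*(-31) = 372 - 31*I*sqrt(3)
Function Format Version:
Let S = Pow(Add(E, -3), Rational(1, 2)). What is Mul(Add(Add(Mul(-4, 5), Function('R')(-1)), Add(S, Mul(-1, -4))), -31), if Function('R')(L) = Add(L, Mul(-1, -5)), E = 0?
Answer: Add(372, Mul(-31, I, Pow(3, Rational(1, 2)))) ≈ Add(372.00, Mul(-53.694, I))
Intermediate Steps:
Function('R')(L) = Add(5, L) (Function('R')(L) = Add(L, 5) = Add(5, L))
S = Mul(I, Pow(3, Rational(1, 2))) (S = Pow(Add(0, -3), Rational(1, 2)) = Pow(-3, Rational(1, 2)) = Mul(I, Pow(3, Rational(1, 2))) ≈ Mul(1.7320, I))
Mul(Add(Add(Mul(-4, 5), Function('R')(-1)), Add(S, Mul(-1, -4))), -31) = Mul(Add(Add(Mul(-4, 5), Add(5, -1)), Add(Mul(I, Pow(3, Rational(1, 2))), Mul(-1, -4))), -31) = Mul(Add(Add(-20, 4), Add(Mul(I, Pow(3, Rational(1, 2))), 4)), -31) = Mul(Add(-16, Add(4, Mul(I, Pow(3, Rational(1, 2))))), -31) = Mul(Add(-12, Mul(I, Pow(3, Rational(1, 2)))), -31) = Add(372, Mul(-31, I, Pow(3, Rational(1, 2))))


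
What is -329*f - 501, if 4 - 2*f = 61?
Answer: 17751/2 ≈ 8875.5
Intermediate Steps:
f = -57/2 (f = 2 - 1/2*61 = 2 - 61/2 = -57/2 ≈ -28.500)
-329*f - 501 = -329*(-57/2) - 501 = 18753/2 - 501 = 17751/2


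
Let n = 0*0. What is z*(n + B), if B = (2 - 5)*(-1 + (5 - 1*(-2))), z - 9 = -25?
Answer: 288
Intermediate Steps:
z = -16 (z = 9 - 25 = -16)
n = 0
B = -18 (B = -3*(-1 + (5 + 2)) = -3*(-1 + 7) = -3*6 = -18)
z*(n + B) = -16*(0 - 18) = -16*(-18) = 288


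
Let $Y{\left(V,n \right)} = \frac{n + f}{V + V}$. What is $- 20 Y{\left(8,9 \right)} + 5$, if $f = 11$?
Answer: $-20$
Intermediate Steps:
$Y{\left(V,n \right)} = \frac{11 + n}{2 V}$ ($Y{\left(V,n \right)} = \frac{n + 11}{V + V} = \frac{11 + n}{2 V}$)
$- 20 Y{\left(8,9 \right)} + 5 = - 20 \frac{11 + 9}{2 \cdot 8} + 5 = - 20 \cdot \frac{1}{2} \cdot \frac{1}{8} \cdot 20 + 5 = \left(-20\right) \frac{5}{4} + 5 = -25 + 5 = -20$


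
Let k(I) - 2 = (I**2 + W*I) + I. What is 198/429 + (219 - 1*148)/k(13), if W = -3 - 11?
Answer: 935/26 ≈ 35.962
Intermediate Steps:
W = -14
k(I) = 2 + I**2 - 13*I (k(I) = 2 + ((I**2 - 14*I) + I) = 2 + (I**2 - 13*I) = 2 + I**2 - 13*I)
198/429 + (219 - 1*148)/k(13) = 198/429 + (219 - 1*148)/(2 + 13**2 - 13*13) = 198*(1/429) + (219 - 148)/(2 + 169 - 169) = 6/13 + 71/2 = 935/26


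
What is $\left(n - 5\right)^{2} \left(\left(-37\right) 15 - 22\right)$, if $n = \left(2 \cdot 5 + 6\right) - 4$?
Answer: $-28273$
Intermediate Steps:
$n = 12$ ($n = \left(10 + 6\right) - 4 = 16 - 4 = 12$)
$\left(n - 5\right)^{2} \left(\left(-37\right) 15 - 22\right) = \left(12 - 5\right)^{2} \left(\left(-37\right) 15 - 22\right) = 7^{2} \left(-555 - 22\right) = 49 \left(-577\right) = -28273$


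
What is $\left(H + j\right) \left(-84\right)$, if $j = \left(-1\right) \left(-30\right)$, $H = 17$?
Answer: $-3948$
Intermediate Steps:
$j = 30$
$\left(H + j\right) \left(-84\right) = \left(17 + 30\right) \left(-84\right) = 47 \left(-84\right) = -3948$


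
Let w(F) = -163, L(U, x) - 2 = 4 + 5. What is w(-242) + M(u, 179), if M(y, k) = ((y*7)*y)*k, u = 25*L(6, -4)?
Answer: 94757962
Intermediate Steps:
L(U, x) = 11 (L(U, x) = 2 + (4 + 5) = 2 + 9 = 11)
u = 275 (u = 25*11 = 275)
M(y, k) = 7*k*y**2 (M(y, k) = ((7*y)*y)*k = (7*y**2)*k = 7*k*y**2)
w(-242) + M(u, 179) = -163 + 7*179*275**2 = -163 + 7*179*75625 = -163 + 94758125 = 94757962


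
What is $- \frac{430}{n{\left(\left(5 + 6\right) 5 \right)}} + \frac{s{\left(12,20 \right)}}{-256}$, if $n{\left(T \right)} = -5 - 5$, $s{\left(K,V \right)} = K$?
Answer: $\frac{2749}{64} \approx 42.953$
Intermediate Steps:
$n{\left(T \right)} = -10$
$- \frac{430}{n{\left(\left(5 + 6\right) 5 \right)}} + \frac{s{\left(12,20 \right)}}{-256} = - \frac{430}{-10} + \frac{12}{-256} = \left(-430\right) \left(- \frac{1}{10}\right) + 12 \left(- \frac{1}{256}\right) = 43 - \frac{3}{64} = \frac{2749}{64}$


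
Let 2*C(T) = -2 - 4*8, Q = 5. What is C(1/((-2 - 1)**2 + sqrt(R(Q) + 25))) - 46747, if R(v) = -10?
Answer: -46764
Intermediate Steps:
C(T) = -17 (C(T) = (-2 - 4*8)/2 = (-2 - 32)/2 = (1/2)*(-34) = -17)
C(1/((-2 - 1)**2 + sqrt(R(Q) + 25))) - 46747 = -17 - 46747 = -46764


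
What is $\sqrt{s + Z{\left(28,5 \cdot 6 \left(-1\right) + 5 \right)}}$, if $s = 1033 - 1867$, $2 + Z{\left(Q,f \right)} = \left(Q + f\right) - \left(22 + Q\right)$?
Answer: $i \sqrt{883} \approx 29.715 i$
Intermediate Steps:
$Z{\left(Q,f \right)} = -24 + f$ ($Z{\left(Q,f \right)} = -2 + \left(\left(Q + f\right) - \left(22 + Q\right)\right) = -2 + \left(-22 + f\right) = -24 + f$)
$s = -834$ ($s = 1033 - 1867 = -834$)
$\sqrt{s + Z{\left(28,5 \cdot 6 \left(-1\right) + 5 \right)}} = \sqrt{-834 + \left(-24 + \left(5 \cdot 6 \left(-1\right) + 5\right)\right)} = \sqrt{-834 + \left(-24 + \left(30 \left(-1\right) + 5\right)\right)} = \sqrt{-834 + \left(-24 + \left(-30 + 5\right)\right)} = \sqrt{-834 - 49} = \sqrt{-883} = i \sqrt{883}$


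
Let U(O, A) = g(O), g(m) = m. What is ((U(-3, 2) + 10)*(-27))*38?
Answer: -7182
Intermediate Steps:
U(O, A) = O
((U(-3, 2) + 10)*(-27))*38 = ((-3 + 10)*(-27))*38 = (7*(-27))*38 = -189*38 = -7182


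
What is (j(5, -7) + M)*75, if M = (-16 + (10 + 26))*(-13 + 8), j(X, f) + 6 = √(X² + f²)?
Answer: -7950 + 75*√74 ≈ -7304.8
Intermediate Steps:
j(X, f) = -6 + √(X² + f²)
M = -100 (M = (-16 + 36)*(-5) = 20*(-5) = -100)
(j(5, -7) + M)*75 = ((-6 + √(5² + (-7)²)) - 100)*75 = ((-6 + √(25 + 49)) - 100)*75 = ((-6 + √74) - 100)*75 = (-106 + √74)*75 = -7950 + 75*√74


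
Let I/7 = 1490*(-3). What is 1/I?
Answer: -1/31290 ≈ -3.1959e-5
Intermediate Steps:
I = -31290 (I = 7*(1490*(-3)) = 7*(-4470) = -31290)
1/I = 1/(-31290) = -1/31290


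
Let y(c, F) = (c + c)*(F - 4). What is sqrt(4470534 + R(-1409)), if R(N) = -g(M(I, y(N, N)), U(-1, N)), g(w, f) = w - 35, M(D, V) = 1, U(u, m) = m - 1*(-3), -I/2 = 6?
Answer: 2*sqrt(1117642) ≈ 2114.4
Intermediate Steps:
y(c, F) = 2*c*(-4 + F) (y(c, F) = (2*c)*(-4 + F) = 2*c*(-4 + F))
I = -12 (I = -2*6 = -12)
U(u, m) = 3 + m (U(u, m) = m + 3 = 3 + m)
g(w, f) = -35 + w
R(N) = 34 (R(N) = -(-35 + 1) = -1*(-34) = 34)
sqrt(4470534 + R(-1409)) = sqrt(4470534 + 34) = sqrt(4470568) = 2*sqrt(1117642)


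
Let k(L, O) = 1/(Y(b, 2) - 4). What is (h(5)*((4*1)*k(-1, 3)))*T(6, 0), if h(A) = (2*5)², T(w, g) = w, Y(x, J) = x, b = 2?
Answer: -1200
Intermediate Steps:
h(A) = 100 (h(A) = 10² = 100)
k(L, O) = -½ (k(L, O) = 1/(2 - 4) = 1/(-2) = -½)
(h(5)*((4*1)*k(-1, 3)))*T(6, 0) = (100*((4*1)*(-½)))*6 = (100*(4*(-½)))*6 = (100*(-2))*6 = -200*6 = -1200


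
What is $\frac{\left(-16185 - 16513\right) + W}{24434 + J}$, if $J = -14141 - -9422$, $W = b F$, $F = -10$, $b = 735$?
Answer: $- \frac{40048}{19715} \approx -2.0313$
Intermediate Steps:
$W = -7350$ ($W = 735 \left(-10\right) = -7350$)
$J = -4719$ ($J = -14141 + 9422 = -4719$)
$\frac{\left(-16185 - 16513\right) + W}{24434 + J} = \frac{\left(-16185 - 16513\right) - 7350}{24434 - 4719} = \frac{\left(-16185 - 16513\right) - 7350}{19715} = \left(-32698 - 7350\right) \frac{1}{19715} = \left(-40048\right) \frac{1}{19715} = - \frac{40048}{19715}$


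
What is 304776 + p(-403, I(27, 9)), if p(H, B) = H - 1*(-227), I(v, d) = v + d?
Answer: 304600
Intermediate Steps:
I(v, d) = d + v
p(H, B) = 227 + H (p(H, B) = H + 227 = 227 + H)
304776 + p(-403, I(27, 9)) = 304776 + (227 - 403) = 304776 - 176 = 304600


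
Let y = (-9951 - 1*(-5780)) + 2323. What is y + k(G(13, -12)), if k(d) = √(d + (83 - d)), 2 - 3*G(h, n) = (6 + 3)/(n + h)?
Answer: -1848 + √83 ≈ -1838.9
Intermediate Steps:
G(h, n) = ⅔ - 3/(h + n) (G(h, n) = ⅔ - (6 + 3)/(3*(n + h)) = ⅔ - 3/(h + n))
y = -1848 (y = (-9951 + 5780) + 2323 = -4171 + 2323 = -1848)
k(d) = √83
y + k(G(13, -12)) = -1848 + √83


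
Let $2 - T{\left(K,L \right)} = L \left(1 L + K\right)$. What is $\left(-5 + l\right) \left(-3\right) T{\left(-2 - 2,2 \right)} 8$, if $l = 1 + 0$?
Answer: $576$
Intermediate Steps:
$T{\left(K,L \right)} = 2 - L \left(K + L\right)$ ($T{\left(K,L \right)} = 2 - L \left(1 L + K\right) = 2 - L \left(L + K\right) = 2 - L \left(K + L\right)$)
$l = 1$
$\left(-5 + l\right) \left(-3\right) T{\left(-2 - 2,2 \right)} 8 = \left(-5 + 1\right) \left(-3\right) \left(2 - 2^{2} - \left(-2 - 2\right) 2\right) 8 = \left(-4\right) \left(-3\right) \left(2 - 4 - \left(-4\right) 2\right) 8 = 12 \left(2 - 4 + 8\right) 8 = 12 \cdot 6 \cdot 8 = 72 \cdot 8 = 576$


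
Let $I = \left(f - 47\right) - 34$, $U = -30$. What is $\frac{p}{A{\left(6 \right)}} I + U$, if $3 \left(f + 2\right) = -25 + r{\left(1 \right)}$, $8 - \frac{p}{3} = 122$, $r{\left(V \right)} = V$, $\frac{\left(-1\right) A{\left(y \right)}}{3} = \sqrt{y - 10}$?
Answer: $-30 + 5187 i \approx -30.0 + 5187.0 i$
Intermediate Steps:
$A{\left(y \right)} = - 3 \sqrt{-10 + y}$ ($A{\left(y \right)} = - 3 \sqrt{y - 10} = - 3 \sqrt{-10 + y}$)
$p = -342$ ($p = 24 - 366 = -342$)
$f = -10$ ($f = -2 + \frac{-25 + 1}{3} = -2 + \frac{1}{3} \left(-24\right) = -2 - 8 = -10$)
$I = -91$ ($I = \left(-10 - 47\right) - 34 = -57 - 34 = -91$)
$\frac{p}{A{\left(6 \right)}} I + U = - \frac{342}{\left(-3\right) \sqrt{-10 + 6}} \left(-91\right) - 30 = - \frac{342}{\left(-3\right) \sqrt{-4}} \left(-91\right) - 30 = - \frac{342}{\left(-3\right) 2 i} \left(-91\right) - 30 = - \frac{342}{\left(-6\right) i} \left(-91\right) - 30 = - 342 \frac{i}{6} \left(-91\right) - 30 = - 57 i \left(-91\right) - 30 = 5187 i - 30 = -30 + 5187 i$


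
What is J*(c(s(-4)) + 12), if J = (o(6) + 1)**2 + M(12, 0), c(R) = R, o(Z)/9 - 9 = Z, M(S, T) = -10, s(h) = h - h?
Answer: 221832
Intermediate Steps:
s(h) = 0
o(Z) = 81 + 9*Z
J = 18486 (J = ((81 + 9*6) + 1)**2 - 10 = ((81 + 54) + 1)**2 - 10 = (135 + 1)**2 - 10 = 136**2 - 10 = 18496 - 10 = 18486)
J*(c(s(-4)) + 12) = 18486*(0 + 12) = 18486*12 = 221832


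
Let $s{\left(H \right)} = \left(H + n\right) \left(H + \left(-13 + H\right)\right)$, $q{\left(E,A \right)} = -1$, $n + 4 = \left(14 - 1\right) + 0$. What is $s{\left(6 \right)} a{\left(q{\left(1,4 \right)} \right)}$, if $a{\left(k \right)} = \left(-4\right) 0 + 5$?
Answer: $-75$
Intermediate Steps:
$n = 9$ ($n = -4 + \left(\left(14 - 1\right) + 0\right) = -4 + \left(13 + 0\right) = -4 + 13 = 9$)
$a{\left(k \right)} = 5$ ($a{\left(k \right)} = 0 + 5 = 5$)
$s{\left(H \right)} = \left(-13 + 2 H\right) \left(9 + H\right)$ ($s{\left(H \right)} = \left(H + 9\right) \left(H + \left(-13 + H\right)\right) = \left(9 + H\right) \left(-13 + 2 H\right) = \left(-13 + 2 H\right) \left(9 + H\right)$)
$s{\left(6 \right)} a{\left(q{\left(1,4 \right)} \right)} = \left(-117 + 2 \cdot 6^{2} + 5 \cdot 6\right) 5 = \left(-117 + 2 \cdot 36 + 30\right) 5 = \left(-117 + 72 + 30\right) 5 = \left(-15\right) 5 = -75$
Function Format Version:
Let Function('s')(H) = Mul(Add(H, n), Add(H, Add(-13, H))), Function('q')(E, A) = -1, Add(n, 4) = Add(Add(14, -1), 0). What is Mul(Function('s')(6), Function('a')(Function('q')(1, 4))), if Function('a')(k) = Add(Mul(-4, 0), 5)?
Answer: -75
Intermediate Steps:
n = 9 (n = Add(-4, Add(Add(14, -1), 0)) = Add(-4, Add(13, 0)) = Add(-4, 13) = 9)
Function('a')(k) = 5 (Function('a')(k) = Add(0, 5) = 5)
Function('s')(H) = Mul(Add(-13, Mul(2, H)), Add(9, H)) (Function('s')(H) = Mul(Add(H, 9), Add(H, Add(-13, H))) = Mul(Add(9, H), Add(-13, Mul(2, H))) = Mul(Add(-13, Mul(2, H)), Add(9, H)))
Mul(Function('s')(6), Function('a')(Function('q')(1, 4))) = Mul(Add(-117, Mul(2, Pow(6, 2)), Mul(5, 6)), 5) = Mul(Add(-117, Mul(2, 36), 30), 5) = Mul(Add(-117, 72, 30), 5) = Mul(-15, 5) = -75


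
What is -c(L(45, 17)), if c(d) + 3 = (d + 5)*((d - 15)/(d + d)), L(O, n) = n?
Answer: 29/17 ≈ 1.7059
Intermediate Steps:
c(d) = -3 + (-15 + d)*(5 + d)/(2*d) (c(d) = -3 + (d + 5)*((d - 15)/(d + d)) = -3 + (5 + d)*((-15 + d)/((2*d))) = -3 + (5 + d)*((-15 + d)*(1/(2*d))) = -3 + (5 + d)*((-15 + d)/(2*d)) = -3 + (-15 + d)*(5 + d)/(2*d))
-c(L(45, 17)) = -(-75 + 17*(-16 + 17))/(2*17) = -(-75 + 17*1)/(2*17) = -(-75 + 17)/(2*17) = -(-58)/(2*17) = -1*(-29/17) = 29/17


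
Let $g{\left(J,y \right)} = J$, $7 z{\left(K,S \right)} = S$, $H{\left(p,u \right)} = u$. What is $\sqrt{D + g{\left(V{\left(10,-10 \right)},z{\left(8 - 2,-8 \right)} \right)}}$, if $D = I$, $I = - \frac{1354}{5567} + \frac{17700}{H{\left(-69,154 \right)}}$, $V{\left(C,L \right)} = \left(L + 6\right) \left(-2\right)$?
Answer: $\frac{2 \sqrt{5636111838819}}{428659} \approx 11.077$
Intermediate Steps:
$V{\left(C,L \right)} = -12 - 2 L$ ($V{\left(C,L \right)} = \left(6 + L\right) \left(-2\right) = -12 - 2 L$)
$I = \frac{49163692}{428659}$ ($I = - \frac{1354}{5567} + \frac{17700}{154} = \left(-1354\right) \frac{1}{5567} + 17700 \cdot \frac{1}{154} = - \frac{1354}{5567} + \frac{8850}{77} = \frac{49163692}{428659} \approx 114.69$)
$z{\left(K,S \right)} = \frac{S}{7}$
$D = \frac{49163692}{428659} \approx 114.69$
$\sqrt{D + g{\left(V{\left(10,-10 \right)},z{\left(8 - 2,-8 \right)} \right)}} = \sqrt{\frac{49163692}{428659} - -8} = \sqrt{\frac{49163692}{428659} + \left(-12 + 20\right)} = \sqrt{\frac{49163692}{428659} + 8} = \sqrt{\frac{52592964}{428659}} = \frac{2 \sqrt{5636111838819}}{428659}$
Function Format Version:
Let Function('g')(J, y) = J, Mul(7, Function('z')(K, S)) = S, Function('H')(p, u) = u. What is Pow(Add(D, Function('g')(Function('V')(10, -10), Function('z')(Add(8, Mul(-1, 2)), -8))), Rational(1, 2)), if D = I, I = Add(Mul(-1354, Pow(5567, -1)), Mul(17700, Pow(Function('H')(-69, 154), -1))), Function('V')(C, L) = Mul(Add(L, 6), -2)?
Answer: Mul(Rational(2, 428659), Pow(5636111838819, Rational(1, 2))) ≈ 11.077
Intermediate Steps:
Function('V')(C, L) = Add(-12, Mul(-2, L)) (Function('V')(C, L) = Mul(Add(6, L), -2) = Add(-12, Mul(-2, L)))
I = Rational(49163692, 428659) (I = Add(Mul(-1354, Pow(5567, -1)), Mul(17700, Pow(154, -1))) = Add(Mul(-1354, Rational(1, 5567)), Mul(17700, Rational(1, 154))) = Add(Rational(-1354, 5567), Rational(8850, 77)) = Rational(49163692, 428659) ≈ 114.69)
Function('z')(K, S) = Mul(Rational(1, 7), S)
D = Rational(49163692, 428659) ≈ 114.69
Pow(Add(D, Function('g')(Function('V')(10, -10), Function('z')(Add(8, Mul(-1, 2)), -8))), Rational(1, 2)) = Pow(Add(Rational(49163692, 428659), Add(-12, Mul(-2, -10))), Rational(1, 2)) = Pow(Add(Rational(49163692, 428659), Add(-12, 20)), Rational(1, 2)) = Pow(Add(Rational(49163692, 428659), 8), Rational(1, 2)) = Pow(Rational(52592964, 428659), Rational(1, 2)) = Mul(Rational(2, 428659), Pow(5636111838819, Rational(1, 2)))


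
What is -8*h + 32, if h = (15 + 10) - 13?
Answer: -64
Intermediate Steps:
h = 12 (h = 25 - 13 = 12)
-8*h + 32 = -8*12 + 32 = -96 + 32 = -64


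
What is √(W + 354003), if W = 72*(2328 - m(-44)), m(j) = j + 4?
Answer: √524499 ≈ 724.22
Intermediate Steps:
m(j) = 4 + j
W = 170496 (W = 72*(2328 - (4 - 44)) = 72*(2328 - 1*(-40)) = 72*(2328 + 40) = 72*2368 = 170496)
√(W + 354003) = √(170496 + 354003) = √524499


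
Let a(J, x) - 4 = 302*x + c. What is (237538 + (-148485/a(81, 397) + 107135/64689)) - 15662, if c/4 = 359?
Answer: 91658031517279/413103954 ≈ 2.2188e+5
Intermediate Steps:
c = 1436 (c = 4*359 = 1436)
a(J, x) = 1440 + 302*x (a(J, x) = 4 + (302*x + 1436) = 4 + (1436 + 302*x) = 1440 + 302*x)
(237538 + (-148485/a(81, 397) + 107135/64689)) - 15662 = (237538 + (-148485/(1440 + 302*397) + 107135/64689)) - 15662 = (237538 + (-148485/(1440 + 119894) + 107135*(1/64689))) - 15662 = (237538 + (-148485/121334 + 107135/64689)) - 15662 = (237538 + (-148485*1/121334 + 107135/64689)) - 15662 = (237538 + (-7815/6386 + 107135/64689)) - 15662 = (237538 + 178619575/413103954) - 15662 = 98128065644827/413103954 - 15662 = 91658031517279/413103954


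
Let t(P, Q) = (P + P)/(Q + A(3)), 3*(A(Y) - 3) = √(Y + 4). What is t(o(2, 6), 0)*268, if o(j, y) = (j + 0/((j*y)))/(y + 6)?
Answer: 1206/37 - 134*√7/37 ≈ 23.013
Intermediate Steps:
A(Y) = 3 + √(4 + Y)/3 (A(Y) = 3 + √(Y + 4)/3 = 3 + √(4 + Y)/3)
o(j, y) = j/(6 + y) (o(j, y) = (j + 0*(1/(j*y)))/(6 + y) = (j + 0)/(6 + y) = j/(6 + y))
t(P, Q) = 2*P/(3 + Q + √7/3) (t(P, Q) = (P + P)/(Q + (3 + √(4 + 3)/3)) = (2*P)/(Q + (3 + √7/3)) = (2*P)/(3 + Q + √7/3) = 2*P/(3 + Q + √7/3))
t(o(2, 6), 0)*268 = (6*(2/(6 + 6))/(9 + √7 + 3*0))*268 = (6*(2/12)/(9 + √7 + 0))*268 = (6*(2*(1/12))/(9 + √7))*268 = (6*(⅙)/(9 + √7))*268 = 268/(9 + √7)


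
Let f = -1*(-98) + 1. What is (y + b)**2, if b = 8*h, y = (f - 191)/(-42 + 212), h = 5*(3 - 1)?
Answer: 45616516/7225 ≈ 6313.7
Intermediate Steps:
h = 10 (h = 5*2 = 10)
f = 99 (f = 98 + 1 = 99)
y = -46/85 (y = (99 - 191)/(-42 + 212) = -92/170 = -92*1/170 = -46/85 ≈ -0.54118)
b = 80 (b = 8*10 = 80)
(y + b)**2 = (-46/85 + 80)**2 = (6754/85)**2 = 45616516/7225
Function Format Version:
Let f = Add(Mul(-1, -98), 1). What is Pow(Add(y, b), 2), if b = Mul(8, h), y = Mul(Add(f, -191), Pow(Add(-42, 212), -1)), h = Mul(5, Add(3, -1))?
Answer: Rational(45616516, 7225) ≈ 6313.7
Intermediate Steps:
h = 10 (h = Mul(5, 2) = 10)
f = 99 (f = Add(98, 1) = 99)
y = Rational(-46, 85) (y = Mul(Add(99, -191), Pow(Add(-42, 212), -1)) = Mul(-92, Pow(170, -1)) = Mul(-92, Rational(1, 170)) = Rational(-46, 85) ≈ -0.54118)
b = 80 (b = Mul(8, 10) = 80)
Pow(Add(y, b), 2) = Pow(Add(Rational(-46, 85), 80), 2) = Pow(Rational(6754, 85), 2) = Rational(45616516, 7225)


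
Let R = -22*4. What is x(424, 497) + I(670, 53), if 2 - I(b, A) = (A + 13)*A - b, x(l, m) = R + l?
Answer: -2490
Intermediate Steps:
R = -88
x(l, m) = -88 + l
I(b, A) = 2 + b - A*(13 + A) (I(b, A) = 2 - ((A + 13)*A - b) = 2 - ((13 + A)*A - b) = 2 - (A*(13 + A) - b) = 2 - (-b + A*(13 + A)) = 2 + (b - A*(13 + A)) = 2 + b - A*(13 + A))
x(424, 497) + I(670, 53) = (-88 + 424) + (2 + 670 - 1*53² - 13*53) = 336 + (2 + 670 - 1*2809 - 689) = 336 + (2 + 670 - 2809 - 689) = 336 - 2826 = -2490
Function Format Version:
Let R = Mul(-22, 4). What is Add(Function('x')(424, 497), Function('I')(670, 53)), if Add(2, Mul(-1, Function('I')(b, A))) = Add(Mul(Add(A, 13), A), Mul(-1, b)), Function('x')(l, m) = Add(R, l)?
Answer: -2490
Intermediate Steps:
R = -88
Function('x')(l, m) = Add(-88, l)
Function('I')(b, A) = Add(2, b, Mul(-1, A, Add(13, A))) (Function('I')(b, A) = Add(2, Mul(-1, Add(Mul(Add(A, 13), A), Mul(-1, b)))) = Add(2, Mul(-1, Add(Mul(Add(13, A), A), Mul(-1, b)))) = Add(2, Mul(-1, Add(Mul(A, Add(13, A)), Mul(-1, b)))) = Add(2, Mul(-1, Add(Mul(-1, b), Mul(A, Add(13, A))))) = Add(2, Add(b, Mul(-1, A, Add(13, A)))) = Add(2, b, Mul(-1, A, Add(13, A))))
Add(Function('x')(424, 497), Function('I')(670, 53)) = Add(Add(-88, 424), Add(2, 670, Mul(-1, Pow(53, 2)), Mul(-13, 53))) = Add(336, Add(2, 670, Mul(-1, 2809), -689)) = Add(336, Add(2, 670, -2809, -689)) = Add(336, -2826) = -2490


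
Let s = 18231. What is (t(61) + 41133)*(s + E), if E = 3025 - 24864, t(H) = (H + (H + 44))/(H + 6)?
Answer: -9943925816/67 ≈ -1.4842e+8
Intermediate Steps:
t(H) = (44 + 2*H)/(6 + H) (t(H) = (H + (44 + H))/(6 + H) = (44 + 2*H)/(6 + H))
E = -21839
(t(61) + 41133)*(s + E) = (2*(22 + 61)/(6 + 61) + 41133)*(18231 - 21839) = (2*83/67 + 41133)*(-3608) = (2*(1/67)*83 + 41133)*(-3608) = (166/67 + 41133)*(-3608) = (2756077/67)*(-3608) = -9943925816/67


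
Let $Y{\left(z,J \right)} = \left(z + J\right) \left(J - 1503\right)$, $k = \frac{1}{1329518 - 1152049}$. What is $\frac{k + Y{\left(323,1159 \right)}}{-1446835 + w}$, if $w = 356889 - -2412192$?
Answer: $- \frac{90475115951}{234657675374} \approx -0.38556$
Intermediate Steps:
$k = \frac{1}{177469} \approx 5.6348 \cdot 10^{-6}$
$Y{\left(z,J \right)} = \left(-1503 + J\right) \left(J + z\right)$ ($Y{\left(z,J \right)} = \left(J + z\right) \left(-1503 + J\right) = \left(-1503 + J\right) \left(J + z\right)$)
$w = 2769081$ ($w = 356889 + 2412192 = 2769081$)
$\frac{k + Y{\left(323,1159 \right)}}{-1446835 + w} = \frac{\frac{1}{177469} + \left(1159^{2} - 1741977 - 485469 + 1159 \cdot 323\right)}{-1446835 + 2769081} = \frac{\frac{1}{177469} + \left(1343281 - 1741977 - 485469 + 374357\right)}{1322246} = \left(\frac{1}{177469} - 509808\right) \frac{1}{1322246} = \left(- \frac{90475115951}{177469}\right) \frac{1}{1322246} = - \frac{90475115951}{234657675374}$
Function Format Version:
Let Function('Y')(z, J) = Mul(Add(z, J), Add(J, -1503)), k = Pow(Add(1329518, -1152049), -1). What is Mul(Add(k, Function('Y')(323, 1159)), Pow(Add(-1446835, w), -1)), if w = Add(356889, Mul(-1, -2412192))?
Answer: Rational(-90475115951, 234657675374) ≈ -0.38556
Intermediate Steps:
k = Rational(1, 177469) (k = Pow(177469, -1) = Rational(1, 177469) ≈ 5.6348e-6)
Function('Y')(z, J) = Mul(Add(-1503, J), Add(J, z)) (Function('Y')(z, J) = Mul(Add(J, z), Add(-1503, J)) = Mul(Add(-1503, J), Add(J, z)))
w = 2769081 (w = Add(356889, 2412192) = 2769081)
Mul(Add(k, Function('Y')(323, 1159)), Pow(Add(-1446835, w), -1)) = Mul(Add(Rational(1, 177469), Add(Pow(1159, 2), Mul(-1503, 1159), Mul(-1503, 323), Mul(1159, 323))), Pow(Add(-1446835, 2769081), -1)) = Mul(Add(Rational(1, 177469), Add(1343281, -1741977, -485469, 374357)), Pow(1322246, -1)) = Mul(Add(Rational(1, 177469), -509808), Rational(1, 1322246)) = Mul(Rational(-90475115951, 177469), Rational(1, 1322246)) = Rational(-90475115951, 234657675374)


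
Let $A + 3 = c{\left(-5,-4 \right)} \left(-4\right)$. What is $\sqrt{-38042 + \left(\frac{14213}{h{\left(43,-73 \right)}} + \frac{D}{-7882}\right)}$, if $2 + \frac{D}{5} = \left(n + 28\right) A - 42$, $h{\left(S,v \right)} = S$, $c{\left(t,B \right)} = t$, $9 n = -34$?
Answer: $\frac{i \sqrt{9746942015565146}}{508389} \approx 194.2 i$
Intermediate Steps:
$n = - \frac{34}{9}$ ($n = \frac{1}{9} \left(-34\right) = - \frac{34}{9} \approx -3.7778$)
$A = 17$ ($A = -3 - -20 = -3 + 20 = 17$)
$D = \frac{16550}{9}$ ($D = -10 + 5 \left(\left(- \frac{34}{9} + 28\right) 17 - 42\right) = -10 + 5 \left(\frac{218}{9} \cdot 17 - 42\right) = -10 + 5 \left(\frac{3706}{9} - 42\right) = -10 + 5 \cdot \frac{3328}{9} = -10 + \frac{16640}{9} = \frac{16550}{9} \approx 1838.9$)
$\sqrt{-38042 + \left(\frac{14213}{h{\left(43,-73 \right)}} + \frac{D}{-7882}\right)} = \sqrt{-38042 + \left(\frac{14213}{43} + \frac{16550}{9 \left(-7882\right)}\right)} = \sqrt{-38042 + \left(14213 \cdot \frac{1}{43} + \frac{16550}{9} \left(- \frac{1}{7882}\right)\right)} = \sqrt{-38042 + \left(\frac{14213}{43} - \frac{8275}{35469}\right)} = \sqrt{-38042 + \frac{503765072}{1525167}} = \sqrt{- \frac{57516637942}{1525167}} = \frac{i \sqrt{9746942015565146}}{508389}$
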